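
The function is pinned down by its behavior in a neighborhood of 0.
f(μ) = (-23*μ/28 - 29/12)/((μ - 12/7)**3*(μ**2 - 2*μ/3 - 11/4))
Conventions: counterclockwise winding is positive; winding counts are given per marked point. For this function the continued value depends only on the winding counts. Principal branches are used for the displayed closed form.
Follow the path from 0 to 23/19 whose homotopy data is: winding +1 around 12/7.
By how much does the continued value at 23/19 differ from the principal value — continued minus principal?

The function is rational, hence single-valued: continuing it around any pole returns the same value, so the difference is 0.

Continued minus principal equals 0.


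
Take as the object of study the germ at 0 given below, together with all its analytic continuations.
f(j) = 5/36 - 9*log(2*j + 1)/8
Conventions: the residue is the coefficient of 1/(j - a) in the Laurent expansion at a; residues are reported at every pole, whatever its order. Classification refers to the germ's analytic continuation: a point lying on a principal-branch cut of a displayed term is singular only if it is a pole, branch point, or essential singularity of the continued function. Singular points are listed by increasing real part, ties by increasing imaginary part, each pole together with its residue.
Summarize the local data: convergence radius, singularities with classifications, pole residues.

Branch term (-9/8)*log(1 - j/(-1/2)): its argument vanishes at j = -1/2, a logarithmic branch point, modulus 1/2.
The radius of convergence is the smallest modulus among the singular points: 1/2.

Radius of convergence at 0: 1/2.
At -1/2: a logarithmic branch point.


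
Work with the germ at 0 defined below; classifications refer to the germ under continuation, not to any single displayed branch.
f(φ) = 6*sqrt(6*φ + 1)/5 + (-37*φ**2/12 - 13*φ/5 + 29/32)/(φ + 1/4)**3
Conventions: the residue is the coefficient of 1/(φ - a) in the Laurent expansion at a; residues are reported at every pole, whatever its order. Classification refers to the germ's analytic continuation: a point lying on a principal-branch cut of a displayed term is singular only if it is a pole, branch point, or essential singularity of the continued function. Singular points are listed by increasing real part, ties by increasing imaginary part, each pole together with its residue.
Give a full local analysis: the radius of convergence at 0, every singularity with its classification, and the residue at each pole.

Denominator factor (φ + 1/4)^3: pole of order 3 at -1/4, modulus 1/4.
Branch term (6/5)*sqrt(1 - φ/(-1/6)): its argument vanishes at φ = -1/6, a square-root branch point, modulus 1/6.
The radius of convergence is the smallest modulus among the singular points: 1/6.
The branch term is analytic at -1/4 and contributes nothing to the residue; only the rational part matters.
At the order-3 pole -1/4 set g(φ) = (φ - (-1/4))^3*(rational part) = -37*φ**2/12 - 13*φ/5 + 29/32.
Order-3 pole: residue = g''(a)/2; g''(-1/4) = -37/6, so the residue is -37/12.
List the singular points by increasing real part (a conjugate pair: the negative imaginary part first).

Radius of convergence at 0: 1/6.
At -1/4: a pole of order 3; residue -37/12.
At -1/6: an algebraic (square-root) branch point.


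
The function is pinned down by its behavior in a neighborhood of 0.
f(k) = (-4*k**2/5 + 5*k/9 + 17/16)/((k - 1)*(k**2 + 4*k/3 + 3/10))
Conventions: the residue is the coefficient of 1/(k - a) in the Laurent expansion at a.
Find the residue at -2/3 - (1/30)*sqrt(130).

The residue is -10529/18960 + (6509/246480)*sqrt(130).

The factor k**2 + 4*k/3 + 3/10 splits as (k - a)(k - a') with a = -2/3 - (1/30)*sqrt(130), a' = -2/3 + (1/30)*sqrt(130). At the order-1 pole a set g(k) = (k - a)*f(k) = [(-4*k**2/5 + 5*k/9 + 17/16)/(k - 1)] / (k - a').
Simple pole: residue = g(a) at a = -2/3 - (1/30)*sqrt(130), which is -10529/18960 + (6509/246480)*sqrt(130).


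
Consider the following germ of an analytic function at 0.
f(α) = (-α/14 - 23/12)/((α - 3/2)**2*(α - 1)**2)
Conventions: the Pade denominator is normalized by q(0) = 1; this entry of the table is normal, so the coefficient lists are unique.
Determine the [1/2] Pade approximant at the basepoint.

The Pade approximant has numerator coefficients [-23/27, -89395906/186804009]; denominator coefficients [1, -8328550/2965143, 563341/240417].

Taylor coefficients needed (expand at 0): a_0 = -23/27, a_1 = -1628/567, a_2 = -1147/189, a_3 = -7522/729.
Write the denominator as Q(α) = 1 + q1*α + q2*α^2. Requiring Q*f - P = O(α^4) with deg P <= 1 kills the coefficients of α^2..α^3 in Q*f:
  α^2: a_2 + q1*a_1 + q2*a_0 = 0, i.e. -1147/189 + (-1628/567)*q1 + (-23/27)*q2 = 0.
  α^3: a_3 + q1*a_2 + q2*a_1 = 0, i.e. -7522/729 + (-1147/189)*q1 + (-1628/567)*q2 = 0.
Solving this linear system: q1 = -8328550/2965143, q2 = 563341/240417.
The numerator is Q*f truncated at degree 1: P0 = a_0 = -23/27; P1 = a_1 + q1*a_0 = -89395906/186804009.


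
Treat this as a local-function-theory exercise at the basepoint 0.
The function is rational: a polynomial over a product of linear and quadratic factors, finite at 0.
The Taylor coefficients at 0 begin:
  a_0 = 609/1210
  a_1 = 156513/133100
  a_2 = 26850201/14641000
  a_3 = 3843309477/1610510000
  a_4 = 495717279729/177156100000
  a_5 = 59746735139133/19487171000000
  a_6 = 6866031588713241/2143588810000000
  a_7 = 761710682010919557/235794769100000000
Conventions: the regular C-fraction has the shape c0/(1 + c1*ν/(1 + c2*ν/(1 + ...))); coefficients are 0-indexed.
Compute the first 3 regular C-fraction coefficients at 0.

Taylor coefficients (read off): a_0 = 609/1210, a_1 = 156513/133100, a_2 = 26850201/14641000.
c0 = a_0 = 609/1210. Peel one level at a time: if S = 1 + c*ν/S' with S'(0) = 1, then c is the ν-coefficient of S and S' = c*ν/(S - 1).
S_1 = c0/f = 1 + (-257/110)*ν + (1098/605)*ν^2 + ...; c1 = -257/110.
S_2 = c1*ν/(S_1 - 1) = 1 + (2196/2827)*ν + ...; c2 = 2196/2827.

The regular C-fraction coefficients are [609/1210, -257/110, 2196/2827].


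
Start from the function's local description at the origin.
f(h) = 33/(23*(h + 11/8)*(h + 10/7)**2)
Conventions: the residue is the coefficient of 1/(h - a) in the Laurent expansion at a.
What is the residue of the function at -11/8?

The residue is 34496/69.

At the order-1 pole -11/8 set g(h) = (h - (-11/8))*f(h) = 33/(23*(h + 10/7)**2).
Simple pole: residue = g(a) at a = -11/8, which is 34496/69.


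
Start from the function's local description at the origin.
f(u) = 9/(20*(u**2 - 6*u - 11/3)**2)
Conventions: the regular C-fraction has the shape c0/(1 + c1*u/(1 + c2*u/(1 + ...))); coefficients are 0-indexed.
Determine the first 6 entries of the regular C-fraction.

The regular C-fraction coefficients are [81/2420, 36/11, -43/66, 3037/2838, -17127/130591, -96363/525401].

Taylor coefficients (expand at 0): a_0 = 81/2420, a_1 = -729/6655, a_2 = 42039/146410, a_3 = -544563/805255, a_4 = 53172531/35431220, a_5 = -312290478/97435855.
c0 = a_0 = 81/2420. Peel one level at a time: if S = 1 + c*u/S' with S'(0) = 1, then c is the u-coefficient of S and S' = c*u/(S - 1).
S_1 = c0/f = 1 + (36/11)*u + (258/121)*u^2 + ...; c1 = 36/11.
S_2 = c1*u/(S_1 - 1) = 1 + (-43/66)*u + (3037/4356)*u^2 + ...; c2 = -43/66.
S_3 = c2*u/(S_2 - 1) = 1 + (3037/2838)*u + (519/3698)*u^2 + ...; c3 = 3037/2838.
S_4 = c3*u/(S_3 - 1) = 1 + (-17127/130591)*u + (-221859/9223369)*u^2 + ...; c4 = -17127/130591.
S_5 = c4*u/(S_4 - 1) = 1 + (-96363/525401)*u + ...; c5 = -96363/525401.


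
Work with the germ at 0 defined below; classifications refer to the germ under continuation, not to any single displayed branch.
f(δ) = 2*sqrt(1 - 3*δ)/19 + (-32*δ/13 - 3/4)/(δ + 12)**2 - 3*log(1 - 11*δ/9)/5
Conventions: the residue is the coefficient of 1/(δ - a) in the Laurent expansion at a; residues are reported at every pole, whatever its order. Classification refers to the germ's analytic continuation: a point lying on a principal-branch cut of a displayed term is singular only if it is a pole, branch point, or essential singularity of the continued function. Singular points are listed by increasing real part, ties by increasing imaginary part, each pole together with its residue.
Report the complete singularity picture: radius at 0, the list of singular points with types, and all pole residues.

Radius of convergence at 0: 1/3.
At -12: a pole of order 2; residue -32/13.
At 1/3: an algebraic (square-root) branch point.
At 9/11: a logarithmic branch point.

Denominator factor (δ + 12)^2: pole of order 2 at -12, modulus 12.
Branch term (-3/5)*log(1 - δ/(9/11)): its argument vanishes at δ = 9/11, a logarithmic branch point, modulus 9/11.
Branch term (2/19)*sqrt(1 - δ/(1/3)): its argument vanishes at δ = 1/3, a square-root branch point, modulus 1/3.
The radius of convergence is the smallest modulus among the singular points: 1/3.
The branch terms are analytic at -12 and contribute nothing to the residue; only the rational part matters.
At the order-2 pole -12 set g(δ) = (δ - (-12))^2*(rational part) = -32*δ/13 - 3/4.
Order-2 pole: residue = g'(a); g'(-12) = -32/13, so the residue is -32/13.
List the singular points by increasing real part (a conjugate pair: the negative imaginary part first).


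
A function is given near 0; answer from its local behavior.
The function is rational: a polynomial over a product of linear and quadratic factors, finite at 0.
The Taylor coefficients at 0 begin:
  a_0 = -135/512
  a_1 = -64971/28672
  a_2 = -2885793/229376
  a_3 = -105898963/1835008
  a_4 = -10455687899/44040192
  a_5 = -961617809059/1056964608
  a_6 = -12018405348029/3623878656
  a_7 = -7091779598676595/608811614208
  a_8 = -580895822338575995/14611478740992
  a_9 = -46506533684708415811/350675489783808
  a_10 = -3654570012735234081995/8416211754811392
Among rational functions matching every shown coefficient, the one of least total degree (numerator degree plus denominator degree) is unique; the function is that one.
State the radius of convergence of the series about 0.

No rational of total degree below 9 reproduces all 11 coefficients; solving the [1/8] Pade equations on them gives f(γ) = (γ/7 - 5/4)/((γ**2 - 4*γ + 4/3)**3*(γ**2 + 7*γ/12 + 2)), whose expansion matches every shown term.
Denominator factor (γ**2 - 4*γ + 4/3)^3: discriminant 32/3, real irrational roots 2 + (2/3)*sqrt(6) and 2 - (2/3)*sqrt(6); poles of order 3, moduli 2 + (2/3)*sqrt(6) and 2 - (2/3)*sqrt(6).
Denominator factor (γ**2 + 7*γ/12 + 2): discriminant -1103/144, complex-conjugate roots (-7/24) + ((1/24)*sqrt(1103))*i and (-7/24) - ((1/24)*sqrt(1103))*i; poles of order 1, moduli sqrt(2) and sqrt(2).
The radius of convergence is the smallest modulus among the singular points: 2 - (2/3)*sqrt(6).

The radius of convergence is 2 - (2/3)*sqrt(6).


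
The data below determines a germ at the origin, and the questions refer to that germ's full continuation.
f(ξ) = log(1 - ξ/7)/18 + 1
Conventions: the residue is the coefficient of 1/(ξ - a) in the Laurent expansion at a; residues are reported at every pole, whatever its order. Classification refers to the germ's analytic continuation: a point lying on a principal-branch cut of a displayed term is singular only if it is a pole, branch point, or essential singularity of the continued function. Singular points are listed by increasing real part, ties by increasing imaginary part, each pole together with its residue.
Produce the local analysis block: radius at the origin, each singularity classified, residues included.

Branch term (1/18)*log(1 - ξ/(7)): its argument vanishes at ξ = 7, a logarithmic branch point, modulus 7.
The radius of convergence is the smallest modulus among the singular points: 7.

Radius of convergence at 0: 7.
At 7: a logarithmic branch point.


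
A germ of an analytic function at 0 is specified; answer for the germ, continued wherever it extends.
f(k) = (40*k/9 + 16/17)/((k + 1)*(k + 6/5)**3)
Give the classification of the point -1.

The denominator factor k + 1 vanishes at -1 and appears to the power 1; the numerator there equals -536/153, nonzero, and no other factor vanishes.
Hence a pole whose order is the multiplicity, 1.

The point is a pole of order 1.


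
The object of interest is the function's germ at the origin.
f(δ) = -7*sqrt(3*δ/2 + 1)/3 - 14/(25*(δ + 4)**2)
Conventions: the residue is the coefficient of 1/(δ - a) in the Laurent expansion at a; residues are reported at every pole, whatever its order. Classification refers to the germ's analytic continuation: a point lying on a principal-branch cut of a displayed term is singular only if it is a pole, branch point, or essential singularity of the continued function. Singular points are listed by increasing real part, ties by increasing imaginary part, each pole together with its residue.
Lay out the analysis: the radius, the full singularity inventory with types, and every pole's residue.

Denominator factor (δ + 4)^2: pole of order 2 at -4, modulus 4.
Branch term (-7/3)*sqrt(1 - δ/(-2/3)): its argument vanishes at δ = -2/3, a square-root branch point, modulus 2/3.
The radius of convergence is the smallest modulus among the singular points: 2/3.
The branch term is analytic at -4 and contributes nothing to the residue; only the rational part matters.
At the order-2 pole -4 set g(δ) = (δ - (-4))^2*(rational part) = -14/25.
Order-2 pole: residue = g'(a); g'(-4) = 0, so the residue is 0.
List the singular points by increasing real part (a conjugate pair: the negative imaginary part first).

Radius of convergence at 0: 2/3.
At -4: a pole of order 2; residue 0.
At -2/3: an algebraic (square-root) branch point.


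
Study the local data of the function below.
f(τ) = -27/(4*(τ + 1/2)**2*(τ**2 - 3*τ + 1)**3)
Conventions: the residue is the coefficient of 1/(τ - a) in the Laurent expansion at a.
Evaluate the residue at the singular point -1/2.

At the order-2 pole -1/2 set g(τ) = (τ - (-1/2))^2*f(τ) = -27/(4*(τ**2 - 3*τ + 1)**3).
Order-2 pole: residue = g'(a); g'(-1/2) = -20736/14641, so the residue is -20736/14641.

The residue is -20736/14641.


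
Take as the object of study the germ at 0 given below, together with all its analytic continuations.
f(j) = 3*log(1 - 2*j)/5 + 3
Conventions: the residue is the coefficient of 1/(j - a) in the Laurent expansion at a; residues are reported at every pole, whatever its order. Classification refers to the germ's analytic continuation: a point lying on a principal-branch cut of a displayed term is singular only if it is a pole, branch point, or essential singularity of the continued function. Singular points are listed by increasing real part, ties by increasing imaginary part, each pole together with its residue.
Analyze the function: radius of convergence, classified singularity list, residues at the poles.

Branch term (3/5)*log(1 - j/(1/2)): its argument vanishes at j = 1/2, a logarithmic branch point, modulus 1/2.
The radius of convergence is the smallest modulus among the singular points: 1/2.

Radius of convergence at 0: 1/2.
At 1/2: a logarithmic branch point.


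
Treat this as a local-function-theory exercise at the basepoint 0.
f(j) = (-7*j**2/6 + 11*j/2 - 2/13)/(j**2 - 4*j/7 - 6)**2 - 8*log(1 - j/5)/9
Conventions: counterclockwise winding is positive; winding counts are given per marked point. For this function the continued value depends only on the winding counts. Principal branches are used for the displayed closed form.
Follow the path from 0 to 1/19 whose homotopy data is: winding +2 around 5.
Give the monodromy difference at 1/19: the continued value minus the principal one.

Continued minus principal equals -(32/9)*pi*i.

The rational part is single-valued and drops out of the difference; each branch term changes only by its own monodromy.
(-8/9)*log(1 - j/(5)): each positive loop around 5 adds 2*pi*i to the log, so winding +2 contributes (-8/9)*(2)*2*pi*i = -(32/9)*pi*i.
Summing the contributions at j = 1/19 gives -(32/9)*pi*i.


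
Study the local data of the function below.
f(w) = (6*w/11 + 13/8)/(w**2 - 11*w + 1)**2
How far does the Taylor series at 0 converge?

The radius of convergence is 11/2 - (3/2)*sqrt(13).

Denominator factor (w**2 - 11*w + 1)^2: discriminant 117, real irrational roots 11/2 + (3/2)*sqrt(13) and 11/2 - (3/2)*sqrt(13); poles of order 2, moduli 11/2 + (3/2)*sqrt(13) and 11/2 - (3/2)*sqrt(13).
The radius of convergence is the smallest modulus among the singular points: 11/2 - (3/2)*sqrt(13).


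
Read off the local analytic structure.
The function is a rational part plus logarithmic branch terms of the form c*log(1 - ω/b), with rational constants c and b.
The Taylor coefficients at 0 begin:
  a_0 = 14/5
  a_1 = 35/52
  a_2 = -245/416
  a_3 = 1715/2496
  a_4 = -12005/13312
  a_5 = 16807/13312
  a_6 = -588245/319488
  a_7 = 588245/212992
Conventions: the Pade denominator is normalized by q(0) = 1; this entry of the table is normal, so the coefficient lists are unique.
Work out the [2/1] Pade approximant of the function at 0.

The Pade approximant has numerator coefficients [14/5, 3073/780, 245/1248]; denominator coefficients [1, 7/6].

Taylor coefficients needed (read off): a_0 = 14/5, a_1 = 35/52, a_2 = -245/416, a_3 = 1715/2496.
Write the denominator as Q(ω) = 1 + q1*ω. Requiring Q*f - P = O(ω^4) with deg P <= 2 kills the coefficients of ω^3..ω^3 in Q*f:
  ω^3: a_3 + q1*a_2 = 0, i.e. 1715/2496 + (-245/416)*q1 = 0.
Solving this linear system: q1 = 7/6.
The numerator is Q*f truncated at degree 2: P0 = a_0 = 14/5; P1 = a_1 + q1*a_0 = 3073/780; P2 = a_2 + q1*a_1 = 245/1248.


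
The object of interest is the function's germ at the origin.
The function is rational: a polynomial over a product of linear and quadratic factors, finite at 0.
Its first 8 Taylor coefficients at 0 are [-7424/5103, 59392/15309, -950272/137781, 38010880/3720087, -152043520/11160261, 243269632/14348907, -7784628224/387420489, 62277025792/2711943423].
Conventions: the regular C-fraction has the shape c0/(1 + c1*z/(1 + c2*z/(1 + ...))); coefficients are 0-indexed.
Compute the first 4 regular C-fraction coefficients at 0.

Taylor coefficients (read off): a_0 = -7424/5103, a_1 = 59392/15309, a_2 = -950272/137781, a_3 = 38010880/3720087.
c0 = a_0 = -7424/5103. Peel one level at a time: if S = 1 + c*z/S' with S'(0) = 1, then c is the z-coefficient of S and S' = c*z/(S - 1).
S_1 = c0/f = 1 + (8/3)*z + (64/27)*z^2 + ...; c1 = 8/3.
S_2 = c1*z/(S_1 - 1) = 1 + (-8/9)*z + (128/243)*z^2 + ...; c2 = -8/9.
S_3 = c2*z/(S_2 - 1) = 1 + (16/27)*z + ...; c3 = 16/27.

The regular C-fraction coefficients are [-7424/5103, 8/3, -8/9, 16/27].


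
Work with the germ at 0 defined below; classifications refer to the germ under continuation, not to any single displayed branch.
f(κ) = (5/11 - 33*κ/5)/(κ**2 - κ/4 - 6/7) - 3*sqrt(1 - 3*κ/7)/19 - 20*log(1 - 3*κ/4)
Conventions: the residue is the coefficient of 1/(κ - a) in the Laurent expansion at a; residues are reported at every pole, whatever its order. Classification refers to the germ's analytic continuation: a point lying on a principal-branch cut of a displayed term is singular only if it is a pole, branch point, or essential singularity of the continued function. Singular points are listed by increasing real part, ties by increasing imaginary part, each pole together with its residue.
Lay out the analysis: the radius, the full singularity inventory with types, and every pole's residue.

Radius of convergence at 0: -1/8 + (1/56)*sqrt(2737).
At 1/8 - (1/56)*sqrt(2737): a pole of order 1; residue -33/10 + (163/43010)*sqrt(2737).
At 1/8 + (1/56)*sqrt(2737): a pole of order 1; residue -33/10 - (163/43010)*sqrt(2737).
At 4/3: a logarithmic branch point.
At 7/3: an algebraic (square-root) branch point.

Denominator factor (κ**2 - κ/4 - 6/7): discriminant 391/112, real irrational roots 1/8 + (1/56)*sqrt(2737) and 1/8 - (1/56)*sqrt(2737); poles of order 1, moduli 1/8 + (1/56)*sqrt(2737) and -1/8 + (1/56)*sqrt(2737).
Branch term (-20)*log(1 - κ/(4/3)): its argument vanishes at κ = 4/3, a logarithmic branch point, modulus 4/3.
Branch term (-3/19)*sqrt(1 - κ/(7/3)): its argument vanishes at κ = 7/3, a square-root branch point, modulus 7/3.
The radius of convergence is the smallest modulus among the singular points: -1/8 + (1/56)*sqrt(2737).
The branch terms are analytic at 1/8 - (1/56)*sqrt(2737) and contribute nothing to the residue; only the rational part matters.
The factor κ**2 - κ/4 - 6/7 splits as (κ - a)(κ - a') with a = 1/8 - (1/56)*sqrt(2737), a' = 1/8 + (1/56)*sqrt(2737). At the order-1 pole a set g(κ) = (κ - a)*(rational part) = [5/11 - 33*κ/5] / (κ - a').
Simple pole: residue = g(a) at a = 1/8 - (1/56)*sqrt(2737), which is -33/10 + (163/43010)*sqrt(2737).
The branch terms are analytic at 1/8 + (1/56)*sqrt(2737) and contribute nothing to the residue; only the rational part matters.
The factor κ**2 - κ/4 - 6/7 splits as (κ - a)(κ - a') with a = 1/8 + (1/56)*sqrt(2737), a' = 1/8 - (1/56)*sqrt(2737). At the order-1 pole a set g(κ) = (κ - a)*(rational part) = [5/11 - 33*κ/5] / (κ - a').
Simple pole: residue = g(a) at a = 1/8 + (1/56)*sqrt(2737), which is -33/10 - (163/43010)*sqrt(2737).
List the singular points by increasing real part (a conjugate pair: the negative imaginary part first).


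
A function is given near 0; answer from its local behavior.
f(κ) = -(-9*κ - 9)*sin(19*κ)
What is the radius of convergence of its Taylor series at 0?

The factor -sin(19*κ) is entire and contributes no finite singular point.
The polynomial part has no poles.
No finite singular points: the Taylor series at 0 converges everywhere.

The radius of convergence is infinite.


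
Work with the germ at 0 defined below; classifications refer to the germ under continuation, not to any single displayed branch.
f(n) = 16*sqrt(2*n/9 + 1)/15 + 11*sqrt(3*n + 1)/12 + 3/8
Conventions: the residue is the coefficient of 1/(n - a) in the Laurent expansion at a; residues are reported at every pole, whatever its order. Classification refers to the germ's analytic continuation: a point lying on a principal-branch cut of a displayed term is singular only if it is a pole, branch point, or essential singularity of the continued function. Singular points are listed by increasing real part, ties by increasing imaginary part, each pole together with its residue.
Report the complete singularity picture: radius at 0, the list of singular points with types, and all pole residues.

Radius of convergence at 0: 1/3.
At -9/2: an algebraic (square-root) branch point.
At -1/3: an algebraic (square-root) branch point.

Branch term (11/12)*sqrt(1 - n/(-1/3)): its argument vanishes at n = -1/3, a square-root branch point, modulus 1/3.
Branch term (16/15)*sqrt(1 - n/(-9/2)): its argument vanishes at n = -9/2, a square-root branch point, modulus 9/2.
The radius of convergence is the smallest modulus among the singular points: 1/3.
List the singular points by increasing real part (a conjugate pair: the negative imaginary part first).


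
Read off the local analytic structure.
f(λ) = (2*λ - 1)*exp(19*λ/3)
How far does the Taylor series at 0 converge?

The factor exp(19*λ/3) is entire and contributes no finite singular point.
The polynomial part has no poles.
No finite singular points: the Taylor series at 0 converges everywhere.

The radius of convergence is infinite.


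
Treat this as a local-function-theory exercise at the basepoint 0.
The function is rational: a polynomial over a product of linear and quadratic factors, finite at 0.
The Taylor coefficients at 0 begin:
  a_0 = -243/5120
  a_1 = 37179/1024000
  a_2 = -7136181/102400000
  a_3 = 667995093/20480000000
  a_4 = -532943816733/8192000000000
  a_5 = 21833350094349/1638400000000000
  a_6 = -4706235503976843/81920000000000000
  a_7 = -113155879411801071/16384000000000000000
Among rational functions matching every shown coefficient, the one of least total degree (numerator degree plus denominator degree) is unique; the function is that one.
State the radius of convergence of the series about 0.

No rational of total degree below 5 reproduces all 8 coefficients; solving the [0/5] Pade equations on them gives f(ε) = 1/((ε + 8/3)**3*(ε**2 + 2*ε/5 - 10/9)), whose expansion matches every shown term.
Denominator factor (ε**2 + 2*ε/5 - 10/9): discriminant 1036/225, real irrational roots -1/5 + (1/15)*sqrt(259) and -1/5 - (1/15)*sqrt(259); poles of order 1, moduli -1/5 + (1/15)*sqrt(259) and 1/5 + (1/15)*sqrt(259).
Denominator factor (ε + 8/3)^3: pole of order 3 at -8/3, modulus 8/3.
The radius of convergence is the smallest modulus among the singular points: -1/5 + (1/15)*sqrt(259).

The radius of convergence is -1/5 + (1/15)*sqrt(259).


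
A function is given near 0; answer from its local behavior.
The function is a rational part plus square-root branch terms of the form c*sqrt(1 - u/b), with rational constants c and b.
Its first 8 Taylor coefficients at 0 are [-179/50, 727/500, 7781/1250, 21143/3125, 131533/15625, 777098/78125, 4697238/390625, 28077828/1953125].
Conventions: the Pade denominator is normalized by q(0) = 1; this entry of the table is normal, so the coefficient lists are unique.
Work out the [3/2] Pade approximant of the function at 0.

Taylor coefficients needed (read off): a_0 = -179/50, a_1 = 727/500, a_2 = 7781/1250, a_3 = 21143/3125, a_4 = 131533/15625, a_5 = 777098/78125.
Write the denominator as Q(u) = 1 + q1*u + q2*u^2. Requiring Q*f - P = O(u^6) with deg P <= 3 kills the coefficients of u^4..u^5 in Q*f:
  u^4: a_4 + q1*a_3 + q2*a_2 = 0, i.e. 131533/15625 + (21143/3125)*q1 + (7781/1250)*q2 = 0.
  u^5: a_5 + q1*a_4 + q2*a_3 = 0, i.e. 777098/78125 + (131533/15625)*q1 + (21143/3125)*q2 = 0.
Solving this linear system: q1 = -195796/261425, q2 = -703634/1307125.
The numerator is Q*f truncated at degree 3: P0 = a_0 = -179/50; P1 = a_1 + q1*a_0 = 108106163/26142500; P2 = a_2 + q1*a_1 + q2*a_0 = 18464329/2614250; P3 = a_3 + q1*a_2 + q2*a_1 = 3453311/2614250.

The Pade approximant has numerator coefficients [-179/50, 108106163/26142500, 18464329/2614250, 3453311/2614250]; denominator coefficients [1, -195796/261425, -703634/1307125].


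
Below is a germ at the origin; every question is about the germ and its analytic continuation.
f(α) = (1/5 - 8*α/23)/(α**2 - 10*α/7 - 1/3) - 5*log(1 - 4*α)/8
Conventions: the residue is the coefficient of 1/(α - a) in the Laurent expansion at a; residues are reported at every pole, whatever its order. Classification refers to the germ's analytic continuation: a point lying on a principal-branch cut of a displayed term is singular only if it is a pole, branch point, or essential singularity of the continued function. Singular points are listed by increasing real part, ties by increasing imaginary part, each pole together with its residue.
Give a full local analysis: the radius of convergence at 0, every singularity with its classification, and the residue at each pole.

Radius of convergence at 0: -5/7 + (2/21)*sqrt(93).
At 5/7 - (2/21)*sqrt(93): a pole of order 1; residue -4/23 + (39/14260)*sqrt(93).
At 1/4: a logarithmic branch point.
At 5/7 + (2/21)*sqrt(93): a pole of order 1; residue -4/23 - (39/14260)*sqrt(93).

Denominator factor (α**2 - 10*α/7 - 1/3): discriminant 496/147, real irrational roots 5/7 + (2/21)*sqrt(93) and 5/7 - (2/21)*sqrt(93); poles of order 1, moduli 5/7 + (2/21)*sqrt(93) and -5/7 + (2/21)*sqrt(93).
Branch term (-5/8)*log(1 - α/(1/4)): its argument vanishes at α = 1/4, a logarithmic branch point, modulus 1/4.
The radius of convergence is the smallest modulus among the singular points: -5/7 + (2/21)*sqrt(93).
The branch term is analytic at 5/7 - (2/21)*sqrt(93) and contributes nothing to the residue; only the rational part matters.
The factor α**2 - 10*α/7 - 1/3 splits as (α - a)(α - a') with a = 5/7 - (2/21)*sqrt(93), a' = 5/7 + (2/21)*sqrt(93). At the order-1 pole a set g(α) = (α - a)*(rational part) = [1/5 - 8*α/23] / (α - a').
Simple pole: residue = g(a) at a = 5/7 - (2/21)*sqrt(93), which is -4/23 + (39/14260)*sqrt(93).
The branch term is analytic at 5/7 + (2/21)*sqrt(93) and contributes nothing to the residue; only the rational part matters.
The factor α**2 - 10*α/7 - 1/3 splits as (α - a)(α - a') with a = 5/7 + (2/21)*sqrt(93), a' = 5/7 - (2/21)*sqrt(93). At the order-1 pole a set g(α) = (α - a)*(rational part) = [1/5 - 8*α/23] / (α - a').
Simple pole: residue = g(a) at a = 5/7 + (2/21)*sqrt(93), which is -4/23 - (39/14260)*sqrt(93).
List the singular points by increasing real part (a conjugate pair: the negative imaginary part first).


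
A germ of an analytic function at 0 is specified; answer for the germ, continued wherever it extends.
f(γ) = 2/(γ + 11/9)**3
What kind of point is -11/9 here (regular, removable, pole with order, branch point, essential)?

The denominator factor γ + 11/9 vanishes at -11/9 and appears to the power 3; the numerator there equals 2, nonzero, and no other factor vanishes.
Hence a pole whose order is the multiplicity, 3.

The point is a pole of order 3.


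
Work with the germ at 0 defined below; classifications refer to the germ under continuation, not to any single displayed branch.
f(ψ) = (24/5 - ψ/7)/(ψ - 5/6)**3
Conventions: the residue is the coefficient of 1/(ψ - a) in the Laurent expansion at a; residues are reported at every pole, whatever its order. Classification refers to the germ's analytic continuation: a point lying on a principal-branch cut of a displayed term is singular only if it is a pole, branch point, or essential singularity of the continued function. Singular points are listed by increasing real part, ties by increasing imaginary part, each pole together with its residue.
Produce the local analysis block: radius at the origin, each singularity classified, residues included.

Radius of convergence at 0: 5/6.
At 5/6: a pole of order 3; residue 0.

Denominator factor (ψ - 5/6)^3: pole of order 3 at 5/6, modulus 5/6.
The radius of convergence is the smallest modulus among the singular points: 5/6.
At the order-3 pole 5/6 set g(ψ) = (ψ - (5/6))^3*f(ψ) = 24/5 - ψ/7.
Order-3 pole: residue = g''(a)/2; g''(5/6) = 0, so the residue is 0.


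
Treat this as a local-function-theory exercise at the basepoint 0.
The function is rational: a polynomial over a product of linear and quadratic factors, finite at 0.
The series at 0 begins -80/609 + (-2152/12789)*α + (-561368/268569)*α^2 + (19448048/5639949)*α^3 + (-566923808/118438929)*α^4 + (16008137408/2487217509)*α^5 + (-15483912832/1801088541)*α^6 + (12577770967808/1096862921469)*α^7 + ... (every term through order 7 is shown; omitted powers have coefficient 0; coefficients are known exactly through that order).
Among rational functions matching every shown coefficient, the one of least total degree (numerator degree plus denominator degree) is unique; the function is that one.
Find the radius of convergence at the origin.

No rational of total degree below 4 reproduces all 8 coefficients; solving the [2/2] Pade equations on them gives f(α) = (-19*α**2/3 - α - 10/29)/((α + 3/4)*(α + 7/2)), whose expansion matches every shown term.
Denominator factor (α + 7/2): pole of order 1 at -7/2, modulus 7/2.
Denominator factor (α + 3/4): pole of order 1 at -3/4, modulus 3/4.
The radius of convergence is the smallest modulus among the singular points: 3/4.

The radius of convergence is 3/4.


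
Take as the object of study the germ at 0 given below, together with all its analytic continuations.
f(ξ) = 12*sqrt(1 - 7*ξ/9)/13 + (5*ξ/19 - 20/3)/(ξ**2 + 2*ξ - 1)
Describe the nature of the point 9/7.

The point is an algebraic (square-root) branch point.

The term (12/13)*sqrt(1 - ξ/(9/7)) has argument 1 - 9/7/(9/7) = 0 at 9/7: a square-root (algebraic, two-sheeted) branch point; the remaining terms are analytic or single-valued there.


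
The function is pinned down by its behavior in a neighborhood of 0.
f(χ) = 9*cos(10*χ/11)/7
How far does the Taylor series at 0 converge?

The radius of convergence is infinite.

The factor cos(10*χ/11) is entire and contributes no finite singular point.
The polynomial part has no poles.
No finite singular points: the Taylor series at 0 converges everywhere.


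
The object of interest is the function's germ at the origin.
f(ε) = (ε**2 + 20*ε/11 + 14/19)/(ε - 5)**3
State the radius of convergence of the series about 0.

The radius of convergence is 5.

Denominator factor (ε - 5)^3: pole of order 3 at 5, modulus 5.
The radius of convergence is the smallest modulus among the singular points: 5.


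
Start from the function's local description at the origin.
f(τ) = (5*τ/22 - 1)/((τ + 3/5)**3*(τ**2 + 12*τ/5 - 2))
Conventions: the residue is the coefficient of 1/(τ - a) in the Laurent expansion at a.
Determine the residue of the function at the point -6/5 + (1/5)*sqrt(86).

The factor τ**2 + 12*τ/5 - 2 splits as (τ - a)(τ - a') with a = -6/5 + (1/5)*sqrt(86), a' = -6/5 - (1/5)*sqrt(86). At the order-1 pole a set g(τ) = (τ - a)*f(τ) = [(5*τ/22 - 1)/(τ + 3/5)**3] / (τ - a').
Simple pole: residue = g(a) at a = -6/5 + (1/5)*sqrt(86), which is -1476875/20087452 - (3971875/863760436)*sqrt(86).

The residue is -1476875/20087452 - (3971875/863760436)*sqrt(86).


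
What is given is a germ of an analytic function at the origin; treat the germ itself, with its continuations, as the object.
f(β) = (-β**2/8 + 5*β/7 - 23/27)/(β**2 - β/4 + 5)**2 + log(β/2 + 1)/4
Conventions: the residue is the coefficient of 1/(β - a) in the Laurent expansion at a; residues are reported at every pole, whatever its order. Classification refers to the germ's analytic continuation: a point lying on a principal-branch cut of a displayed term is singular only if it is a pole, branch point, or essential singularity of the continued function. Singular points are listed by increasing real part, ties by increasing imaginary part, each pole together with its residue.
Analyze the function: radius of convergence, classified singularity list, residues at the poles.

Radius of convergence at 0: 2.
At -2: a logarithmic branch point.
At (1/8) - ((1/8)*sqrt(319))*i: a pole of order 2; residue -((33568/19232829)*sqrt(319))*i.
At (1/8) + ((1/8)*sqrt(319))*i: a pole of order 2; residue ((33568/19232829)*sqrt(319))*i.


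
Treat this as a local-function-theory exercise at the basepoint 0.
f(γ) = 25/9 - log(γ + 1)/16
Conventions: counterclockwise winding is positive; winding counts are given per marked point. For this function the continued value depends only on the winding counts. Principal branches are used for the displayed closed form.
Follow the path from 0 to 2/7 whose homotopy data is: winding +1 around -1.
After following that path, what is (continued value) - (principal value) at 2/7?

The rational part is single-valued and drops out of the difference; each branch term changes only by its own monodromy.
(-1/16)*log(1 - γ/(-1)): each positive loop around -1 adds 2*pi*i to the log, so winding +1 contributes (-1/16)*(1)*2*pi*i = -(1/8)*pi*i.
Summing the contributions at γ = 2/7 gives -(1/8)*pi*i.

Continued minus principal equals -(1/8)*pi*i.


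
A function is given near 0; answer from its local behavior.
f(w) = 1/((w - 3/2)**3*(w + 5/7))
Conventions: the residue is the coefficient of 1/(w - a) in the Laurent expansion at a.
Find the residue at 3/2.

At the order-3 pole 3/2 set g(w) = (w - (3/2))^3*f(w) = 1/(w + 5/7).
Order-3 pole: residue = g''(a)/2; g''(3/2) = 5488/29791, so the residue is 2744/29791.

The residue is 2744/29791.


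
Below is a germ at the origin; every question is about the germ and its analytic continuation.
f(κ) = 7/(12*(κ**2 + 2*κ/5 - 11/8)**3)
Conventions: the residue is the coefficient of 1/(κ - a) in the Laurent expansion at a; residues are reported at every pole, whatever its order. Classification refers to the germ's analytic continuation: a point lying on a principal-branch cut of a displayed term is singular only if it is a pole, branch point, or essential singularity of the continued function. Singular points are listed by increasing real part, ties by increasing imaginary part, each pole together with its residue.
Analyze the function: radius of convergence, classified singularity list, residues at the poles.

Radius of convergence at 0: -1/5 + (1/20)*sqrt(566).
At -1/5 - (1/20)*sqrt(566): a pole of order 3; residue -(43750/22665187)*sqrt(566).
At -1/5 + (1/20)*sqrt(566): a pole of order 3; residue (43750/22665187)*sqrt(566).

Denominator factor (κ**2 + 2*κ/5 - 11/8)^3: discriminant 283/50, real irrational roots -1/5 + (1/20)*sqrt(566) and -1/5 - (1/20)*sqrt(566); poles of order 3, moduli -1/5 + (1/20)*sqrt(566) and 1/5 + (1/20)*sqrt(566).
The radius of convergence is the smallest modulus among the singular points: -1/5 + (1/20)*sqrt(566).
The factor κ**2 + 2*κ/5 - 11/8 splits as (κ - a)(κ - a') with a = -1/5 - (1/20)*sqrt(566), a' = -1/5 + (1/20)*sqrt(566). At the order-3 pole a set g(κ) = (κ - a)^3*f(κ) = [7/12] / (κ - a')^3.
Order-3 pole: residue = g''(a)/2; g''(-1/5 - (1/20)*sqrt(566)) = -(87500/22665187)*sqrt(566), so the residue is -(43750/22665187)*sqrt(566).
The factor κ**2 + 2*κ/5 - 11/8 splits as (κ - a)(κ - a') with a = -1/5 + (1/20)*sqrt(566), a' = -1/5 - (1/20)*sqrt(566). At the order-3 pole a set g(κ) = (κ - a)^3*f(κ) = [7/12] / (κ - a')^3.
Order-3 pole: residue = g''(a)/2; g''(-1/5 + (1/20)*sqrt(566)) = (87500/22665187)*sqrt(566), so the residue is (43750/22665187)*sqrt(566).
List the singular points by increasing real part (a conjugate pair: the negative imaginary part first).


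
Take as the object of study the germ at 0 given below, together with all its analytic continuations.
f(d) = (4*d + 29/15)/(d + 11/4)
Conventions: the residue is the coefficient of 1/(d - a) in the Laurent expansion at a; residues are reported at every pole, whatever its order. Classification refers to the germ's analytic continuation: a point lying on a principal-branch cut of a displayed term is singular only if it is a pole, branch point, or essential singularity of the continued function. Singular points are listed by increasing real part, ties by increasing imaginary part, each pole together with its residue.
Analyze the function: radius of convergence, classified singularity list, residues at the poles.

Denominator factor (d + 11/4): pole of order 1 at -11/4, modulus 11/4.
The radius of convergence is the smallest modulus among the singular points: 11/4.
At the order-1 pole -11/4 set g(d) = (d - (-11/4))*f(d) = 4*d + 29/15.
Simple pole: residue = g(a) at a = -11/4, which is -136/15.

Radius of convergence at 0: 11/4.
At -11/4: a pole of order 1; residue -136/15.


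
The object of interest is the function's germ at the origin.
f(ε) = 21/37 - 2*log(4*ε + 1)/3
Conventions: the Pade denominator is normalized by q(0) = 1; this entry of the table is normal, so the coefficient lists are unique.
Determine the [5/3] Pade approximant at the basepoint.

The Pade approximant has numerator coefficients [21/37, 353/222, -548/111, -31352/2331, -64/21, 64/105]; denominator coefficients [1, 15/2, 120/7, 80/7].

Taylor coefficients needed (expand at 0): a_0 = 21/37, a_1 = -8/3, a_2 = 16/3, a_3 = -128/9, a_4 = 128/3, a_5 = -2048/15, a_6 = 4096/9, a_7 = -32768/21, a_8 = 16384/3.
Write the denominator as Q(ε) = 1 + q1*ε + q2*ε^2 + q3*ε^3. Requiring Q*f - P = O(ε^9) with deg P <= 5 kills the coefficients of ε^6..ε^8 in Q*f:
  ε^6: a_6 + q1*a_5 + q2*a_4 + q3*a_3 = 0, i.e. 4096/9 + (-2048/15)*q1 + (128/3)*q2 + (-128/9)*q3 = 0.
  ε^7: a_7 + q1*a_6 + q2*a_5 + q3*a_4 = 0, i.e. -32768/21 + (4096/9)*q1 + (-2048/15)*q2 + (128/3)*q3 = 0.
  ε^8: a_8 + q1*a_7 + q2*a_6 + q3*a_5 = 0, i.e. 16384/3 + (-32768/21)*q1 + (4096/9)*q2 + (-2048/15)*q3 = 0.
Solving this linear system: q1 = 15/2, q2 = 120/7, q3 = 80/7.
The numerator is Q*f truncated at degree 5: P0 = a_0 = 21/37; P1 = a_1 + q1*a_0 = 353/222; P2 = a_2 + q1*a_1 + q2*a_0 = -548/111; P3 = a_3 + q1*a_2 + q2*a_1 + q3*a_0 = -31352/2331; P4 = a_4 + q1*a_3 + q2*a_2 + q3*a_1 = -64/21; P5 = a_5 + q1*a_4 + q2*a_3 + q3*a_2 = 64/105.


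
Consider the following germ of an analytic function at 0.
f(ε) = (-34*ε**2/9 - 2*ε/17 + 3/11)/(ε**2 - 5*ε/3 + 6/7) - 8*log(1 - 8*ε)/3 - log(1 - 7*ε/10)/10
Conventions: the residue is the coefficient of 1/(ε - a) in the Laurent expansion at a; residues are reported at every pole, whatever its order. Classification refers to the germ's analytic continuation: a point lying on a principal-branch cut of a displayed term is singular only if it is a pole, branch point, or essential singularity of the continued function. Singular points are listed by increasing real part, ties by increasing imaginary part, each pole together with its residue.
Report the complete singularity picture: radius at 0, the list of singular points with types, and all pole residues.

Radius of convergence at 0: 1/8.
At 1/8: a logarithmic branch point.
At (5/6) - ((1/42)*sqrt(287))*i: a pole of order 1; residue (-1472/459) - ((194471/1449063)*sqrt(287))*i.
At (5/6) + ((1/42)*sqrt(287))*i: a pole of order 1; residue (-1472/459) + ((194471/1449063)*sqrt(287))*i.
At 10/7: a logarithmic branch point.
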